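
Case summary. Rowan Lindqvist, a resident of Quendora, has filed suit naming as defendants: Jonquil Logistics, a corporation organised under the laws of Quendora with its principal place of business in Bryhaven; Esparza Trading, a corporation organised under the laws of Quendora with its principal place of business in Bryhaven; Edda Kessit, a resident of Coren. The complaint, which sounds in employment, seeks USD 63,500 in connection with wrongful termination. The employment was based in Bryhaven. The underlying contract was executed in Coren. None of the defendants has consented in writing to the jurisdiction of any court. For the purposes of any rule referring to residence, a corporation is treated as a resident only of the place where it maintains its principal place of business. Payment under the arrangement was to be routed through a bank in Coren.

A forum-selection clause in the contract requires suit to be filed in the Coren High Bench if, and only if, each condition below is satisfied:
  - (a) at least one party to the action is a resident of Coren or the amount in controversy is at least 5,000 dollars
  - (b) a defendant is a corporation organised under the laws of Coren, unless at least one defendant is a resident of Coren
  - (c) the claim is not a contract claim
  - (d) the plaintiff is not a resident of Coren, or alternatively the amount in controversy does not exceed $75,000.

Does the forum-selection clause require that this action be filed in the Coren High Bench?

The Coren High Bench:
  (a) Edda Kessit resides in Coren, so one alternative holds. Met.
  (b) The corporate defendant(s) are organised in Quendora, not Coren. However, Edda Kessit resides in Coren, so the 'unless' proviso supplies this condition. Met.
  (c) The claim is an employment claim, not a contract claim. Satisfied.
  (d) The plaintiff resides in Quendora, which is not Coren — that alternative is enough. Satisfied.
  → Forum clause is triggered.

Yes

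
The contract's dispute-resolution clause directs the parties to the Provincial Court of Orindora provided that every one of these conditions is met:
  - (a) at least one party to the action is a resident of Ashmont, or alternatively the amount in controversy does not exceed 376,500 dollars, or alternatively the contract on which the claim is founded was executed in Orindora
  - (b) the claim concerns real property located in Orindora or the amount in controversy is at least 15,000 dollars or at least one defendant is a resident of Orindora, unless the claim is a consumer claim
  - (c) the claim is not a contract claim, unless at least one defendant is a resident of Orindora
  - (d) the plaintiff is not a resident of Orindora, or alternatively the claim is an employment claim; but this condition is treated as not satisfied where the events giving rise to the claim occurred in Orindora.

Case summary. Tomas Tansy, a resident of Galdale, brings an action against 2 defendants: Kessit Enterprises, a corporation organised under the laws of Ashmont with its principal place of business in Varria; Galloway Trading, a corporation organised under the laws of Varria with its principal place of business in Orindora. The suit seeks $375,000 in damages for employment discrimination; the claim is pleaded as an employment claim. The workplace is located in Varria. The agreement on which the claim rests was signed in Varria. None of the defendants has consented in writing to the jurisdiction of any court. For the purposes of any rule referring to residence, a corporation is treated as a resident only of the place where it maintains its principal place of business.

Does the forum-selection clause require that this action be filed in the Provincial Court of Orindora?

Yes

The Provincial Court of Orindora:
  (a) The amount in controversy is $375,000, within the 376,500 dollars ceiling, so one alternative holds. Satisfied.
  (b) The amount in controversy is USD 375,000, which meets the $15,000 floor, so one alternative holds. Met.
  (c) The claim is an employment claim, not a contract claim. Satisfied.
  (d) The plaintiff resides in Galdale, which is not Orindora — that alternative is enough. The carve-out does not apply: the operative events occurred in Varria, not Orindora. Satisfied.
  → Forum clause is triggered.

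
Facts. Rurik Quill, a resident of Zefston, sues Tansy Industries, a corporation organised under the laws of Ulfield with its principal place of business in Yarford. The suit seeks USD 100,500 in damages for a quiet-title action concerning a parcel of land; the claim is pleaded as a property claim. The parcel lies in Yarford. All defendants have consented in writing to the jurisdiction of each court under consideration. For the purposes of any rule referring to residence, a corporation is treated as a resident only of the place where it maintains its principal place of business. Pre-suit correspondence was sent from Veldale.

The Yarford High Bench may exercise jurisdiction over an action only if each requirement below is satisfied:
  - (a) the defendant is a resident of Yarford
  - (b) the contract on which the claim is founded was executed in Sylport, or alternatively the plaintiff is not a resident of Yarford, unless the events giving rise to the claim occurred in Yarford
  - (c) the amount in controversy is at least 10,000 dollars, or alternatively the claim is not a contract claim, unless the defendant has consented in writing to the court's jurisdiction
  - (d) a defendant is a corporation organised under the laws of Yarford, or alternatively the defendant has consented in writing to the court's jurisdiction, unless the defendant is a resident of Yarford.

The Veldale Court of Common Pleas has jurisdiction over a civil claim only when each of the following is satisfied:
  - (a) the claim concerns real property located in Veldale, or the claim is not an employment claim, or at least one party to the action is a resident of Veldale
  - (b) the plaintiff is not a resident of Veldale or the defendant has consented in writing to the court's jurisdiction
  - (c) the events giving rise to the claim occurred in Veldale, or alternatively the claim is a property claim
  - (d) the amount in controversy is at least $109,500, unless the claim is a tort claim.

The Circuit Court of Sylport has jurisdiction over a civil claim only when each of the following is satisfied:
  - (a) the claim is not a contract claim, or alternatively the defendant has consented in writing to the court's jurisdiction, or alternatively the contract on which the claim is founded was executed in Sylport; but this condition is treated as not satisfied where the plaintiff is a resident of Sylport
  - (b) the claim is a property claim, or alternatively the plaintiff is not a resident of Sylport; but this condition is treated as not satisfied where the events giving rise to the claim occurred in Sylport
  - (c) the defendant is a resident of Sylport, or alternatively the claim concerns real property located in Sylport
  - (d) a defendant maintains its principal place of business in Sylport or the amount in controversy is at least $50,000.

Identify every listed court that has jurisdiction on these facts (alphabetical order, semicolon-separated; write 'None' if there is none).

The Yarford High Bench:
  (a) The defendant resides in Yarford. Satisfied.
  (b) The plaintiff resides in Zefston, which is not Yarford, which satisfies one of the alternatives. Met.
  (c) The amount in controversy is USD 100,500, which meets the USD 10,000 floor — that alternative is enough. Met.
  (d) Every defendant has filed written consent, which satisfies one of the alternatives. Met.
  → Jurisdiction lies.
The Veldale Court of Common Pleas:
  (a) The claim is a property claim, not an employment claim, which satisfies one of the alternatives. Met.
  (b) The plaintiff resides in Zefston, which is not Veldale, so one alternative holds. Met.
  (c) The claim is a property claim, so this disjunct is met. Satisfied.
  (d) The amount in controversy is $100,500, below the USD 109,500 floor. The proviso offers no rescue either, since the claim is a property claim, not a tort claim. Fails.
  → At least one condition fails; no jurisdiction.
The Circuit Court of Sylport:
  (a) The claim is a property claim, not a contract claim — that alternative is enough. The exception is not triggered, since the plaintiff resides in Zefston, not Sylport. Condition met.
  (b) The claim is a property claim — that alternative is enough. The exception is not triggered, since the operative events occurred in Yarford, not Sylport. Satisfied.
  (c) The defendant resides in Yarford, not Sylport; the property lies in Yarford, not Sylport — no alternative holds. Not satisfied.
  (d) The amount in controversy is $100,500, which meets the 50,000 dollars floor, so one alternative holds. Condition met.
  → At least one condition fails; no jurisdiction.

the Yarford High Bench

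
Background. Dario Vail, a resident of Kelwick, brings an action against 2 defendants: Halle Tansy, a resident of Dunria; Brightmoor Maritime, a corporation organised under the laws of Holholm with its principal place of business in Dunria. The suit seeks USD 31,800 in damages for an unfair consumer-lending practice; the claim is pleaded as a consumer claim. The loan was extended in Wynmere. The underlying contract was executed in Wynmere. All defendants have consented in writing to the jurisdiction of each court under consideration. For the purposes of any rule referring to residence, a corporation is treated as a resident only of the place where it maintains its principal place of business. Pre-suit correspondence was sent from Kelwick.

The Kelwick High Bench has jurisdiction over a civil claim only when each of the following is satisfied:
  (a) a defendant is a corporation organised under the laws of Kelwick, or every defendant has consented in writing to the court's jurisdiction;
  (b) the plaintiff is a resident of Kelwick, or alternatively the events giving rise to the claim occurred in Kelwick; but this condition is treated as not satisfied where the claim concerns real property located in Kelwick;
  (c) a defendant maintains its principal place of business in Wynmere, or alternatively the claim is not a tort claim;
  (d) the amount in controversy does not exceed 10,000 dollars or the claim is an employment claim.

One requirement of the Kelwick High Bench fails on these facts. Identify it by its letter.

The Kelwick High Bench:
  (a) Every defendant has filed written consent, so one alternative holds. Met.
  (b) The plaintiff resides in Kelwick — that alternative is enough. And the carve-out is inapplicable — the claim does not concern real property. Condition met.
  (c) The claim is a consumer claim, not a tort claim, so this disjunct is met. Met.
  (d) The amount in controversy is $31,800, above the 10,000 dollars ceiling; the claim is a consumer claim, not an employment claim — every alternative fails. Not satisfied.
Only condition (d) fails.

(d)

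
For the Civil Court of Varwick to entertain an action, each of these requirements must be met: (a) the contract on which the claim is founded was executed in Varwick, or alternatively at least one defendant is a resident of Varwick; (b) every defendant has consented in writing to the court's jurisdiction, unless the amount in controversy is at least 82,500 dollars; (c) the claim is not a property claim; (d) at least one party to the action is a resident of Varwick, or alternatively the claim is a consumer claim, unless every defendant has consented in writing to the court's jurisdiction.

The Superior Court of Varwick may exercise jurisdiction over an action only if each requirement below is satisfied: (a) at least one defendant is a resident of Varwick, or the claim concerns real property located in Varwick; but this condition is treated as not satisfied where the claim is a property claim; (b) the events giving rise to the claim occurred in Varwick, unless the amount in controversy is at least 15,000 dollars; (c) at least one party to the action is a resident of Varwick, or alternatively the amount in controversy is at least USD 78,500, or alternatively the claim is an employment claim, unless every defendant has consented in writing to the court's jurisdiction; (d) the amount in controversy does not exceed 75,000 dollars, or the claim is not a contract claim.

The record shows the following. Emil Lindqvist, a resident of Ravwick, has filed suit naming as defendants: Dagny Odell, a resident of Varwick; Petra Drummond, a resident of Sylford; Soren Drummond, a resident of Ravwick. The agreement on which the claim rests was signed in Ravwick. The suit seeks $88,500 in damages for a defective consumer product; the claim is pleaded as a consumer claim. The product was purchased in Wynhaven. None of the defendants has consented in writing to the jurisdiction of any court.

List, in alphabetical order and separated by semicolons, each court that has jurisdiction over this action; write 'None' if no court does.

The Civil Court of Varwick:
  (a) Dagny Odell resides in Varwick, which satisfies one of the alternatives. Met.
  (b) No such written consent has been filed. The proviso rescues it, though: the amount in controversy is USD 88,500, which meets the $82,500 floor. Met.
  (c) The claim is a consumer claim, not a property claim. Condition met.
  (d) Dagny Odell resides in Varwick, so this disjunct is met. Satisfied.
  → All conditions met; jurisdiction exists.
The Superior Court of Varwick:
  (a) Dagny Odell resides in Varwick, so one alternative holds. The exception is not triggered, since the claim is a consumer claim, not a property claim. Satisfied.
  (b) The operative events occurred in Wynhaven, not Varwick. But the amount in controversy is 88,500 dollars, which meets the USD 15,000 floor, and the 'unless' clause therefore excuses the requirement. Satisfied.
  (c) Dagny Odell resides in Varwick, so one alternative holds. Satisfied.
  (d) The claim is a consumer claim, not a contract claim — that alternative is enough. Condition met.
  → The court has jurisdiction.

the Civil Court of Varwick; the Superior Court of Varwick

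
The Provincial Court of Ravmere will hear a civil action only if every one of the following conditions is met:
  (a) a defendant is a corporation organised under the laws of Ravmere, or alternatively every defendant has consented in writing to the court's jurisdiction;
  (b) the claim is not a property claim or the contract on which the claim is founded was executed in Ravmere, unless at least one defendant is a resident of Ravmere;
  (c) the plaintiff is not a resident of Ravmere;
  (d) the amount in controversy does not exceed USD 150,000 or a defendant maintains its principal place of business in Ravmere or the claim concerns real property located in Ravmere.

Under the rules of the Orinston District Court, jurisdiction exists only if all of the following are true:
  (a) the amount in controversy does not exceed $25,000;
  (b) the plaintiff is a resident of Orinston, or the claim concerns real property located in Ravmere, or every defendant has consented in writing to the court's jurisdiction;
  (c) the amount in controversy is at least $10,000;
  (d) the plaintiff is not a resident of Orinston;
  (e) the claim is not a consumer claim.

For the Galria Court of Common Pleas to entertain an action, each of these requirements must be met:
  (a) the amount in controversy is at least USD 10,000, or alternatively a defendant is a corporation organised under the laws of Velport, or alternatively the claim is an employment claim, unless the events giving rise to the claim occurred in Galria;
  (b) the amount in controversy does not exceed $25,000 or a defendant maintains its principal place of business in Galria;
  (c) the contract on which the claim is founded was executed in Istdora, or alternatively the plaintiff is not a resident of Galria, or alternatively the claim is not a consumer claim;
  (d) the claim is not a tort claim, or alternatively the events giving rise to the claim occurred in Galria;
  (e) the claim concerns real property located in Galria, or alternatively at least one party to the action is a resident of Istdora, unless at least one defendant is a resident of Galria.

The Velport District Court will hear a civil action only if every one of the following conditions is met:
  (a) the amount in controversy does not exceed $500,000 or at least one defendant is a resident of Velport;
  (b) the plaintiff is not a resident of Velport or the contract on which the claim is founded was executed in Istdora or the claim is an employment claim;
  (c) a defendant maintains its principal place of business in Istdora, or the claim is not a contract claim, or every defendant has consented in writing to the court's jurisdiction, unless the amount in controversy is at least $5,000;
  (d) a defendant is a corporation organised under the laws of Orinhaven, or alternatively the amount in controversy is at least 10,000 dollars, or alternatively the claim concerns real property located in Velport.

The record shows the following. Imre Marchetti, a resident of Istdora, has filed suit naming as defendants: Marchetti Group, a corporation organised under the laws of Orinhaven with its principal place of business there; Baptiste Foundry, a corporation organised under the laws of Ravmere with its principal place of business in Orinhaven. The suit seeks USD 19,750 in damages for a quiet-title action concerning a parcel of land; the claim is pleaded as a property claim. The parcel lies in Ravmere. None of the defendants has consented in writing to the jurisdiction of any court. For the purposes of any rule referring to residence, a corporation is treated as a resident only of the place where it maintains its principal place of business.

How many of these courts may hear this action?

3

The Provincial Court of Ravmere:
  (a) Baptiste Foundry is organised under the laws of Ravmere, so this disjunct is met. Met.
  (b) The claim is a property claim; no contract (and hence no place of execution) is alleged — every alternative fails. Nor does the 'unless' clause help: no defendant resides in Ravmere (they reside in Orinhaven, Orinhaven). Not met.
  (c) The plaintiff resides in Istdora, which is not Ravmere. Satisfied.
  (d) The amount in controversy is $19,750, within the $150,000 ceiling, so this disjunct is met. Condition met.
  → Not every requirement is met — no jurisdiction.
The Orinston District Court:
  (a) The amount in controversy is 19,750 dollars, within the 25,000 dollars ceiling. Condition met.
  (b) The property lies in Ravmere — that alternative is enough. Met.
  (c) The amount in controversy is 19,750 dollars, which meets the 10,000 dollars floor. Condition met.
  (d) The plaintiff resides in Istdora, which is not Orinston. Met.
  (e) The claim is a property claim, not a consumer claim. Condition met.
  → Jurisdiction lies.
The Galria Court of Common Pleas:
  (a) The amount in controversy is 19,750 dollars, which meets the 10,000 dollars floor — that alternative is enough. Condition met.
  (b) The amount in controversy is 19,750 dollars, within the USD 25,000 ceiling — that alternative is enough. Satisfied.
  (c) The plaintiff resides in Istdora, which is not Galria — that alternative is enough. Condition met.
  (d) The claim is a property claim, not a tort claim, which satisfies one of the alternatives. Condition met.
  (e) Imre Marchetti resides in Istdora — that alternative is enough. Condition met.
  → All conditions met; jurisdiction exists.
The Velport District Court:
  (a) The amount in controversy is $19,750, within the 500,000 dollars ceiling — that alternative is enough. Satisfied.
  (b) The plaintiff resides in Istdora, which is not Velport — that alternative is enough. Satisfied.
  (c) The claim is a property claim, not a contract claim — that alternative is enough. Satisfied.
  (d) Marchetti Group is organised under the laws of Orinhaven, so this disjunct is met. Condition met.
  → All conditions met; jurisdiction exists.
Courts with jurisdiction: the Orinston District Court, the Galria Court of Common Pleas, the Velport District Court — 3 in total.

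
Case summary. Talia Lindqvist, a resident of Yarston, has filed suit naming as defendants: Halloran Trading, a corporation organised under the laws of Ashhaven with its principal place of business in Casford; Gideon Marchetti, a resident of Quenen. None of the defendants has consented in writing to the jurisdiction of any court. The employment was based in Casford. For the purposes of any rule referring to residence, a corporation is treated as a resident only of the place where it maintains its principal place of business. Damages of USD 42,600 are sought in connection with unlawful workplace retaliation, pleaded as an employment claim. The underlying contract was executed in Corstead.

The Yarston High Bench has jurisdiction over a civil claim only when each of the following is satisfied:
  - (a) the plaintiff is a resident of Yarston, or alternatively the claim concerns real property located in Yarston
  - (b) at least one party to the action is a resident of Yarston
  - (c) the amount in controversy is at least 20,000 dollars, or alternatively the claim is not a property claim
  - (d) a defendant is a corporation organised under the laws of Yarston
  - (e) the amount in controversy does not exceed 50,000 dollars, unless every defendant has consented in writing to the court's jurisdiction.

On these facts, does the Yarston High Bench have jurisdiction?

No

The Yarston High Bench:
  (a) The plaintiff resides in Yarston, which satisfies one of the alternatives. Met.
  (b) Talia Lindqvist resides in Yarston. Condition met.
  (c) The amount in controversy is USD 42,600, which meets the $20,000 floor, so one alternative holds. Condition met.
  (d) The corporate defendant(s) are organised in Ashhaven, not Yarston. Fails.
  (e) The amount in controversy is 42,600 dollars, within the 50,000 dollars ceiling. Satisfied.
  → At least one condition fails; no jurisdiction.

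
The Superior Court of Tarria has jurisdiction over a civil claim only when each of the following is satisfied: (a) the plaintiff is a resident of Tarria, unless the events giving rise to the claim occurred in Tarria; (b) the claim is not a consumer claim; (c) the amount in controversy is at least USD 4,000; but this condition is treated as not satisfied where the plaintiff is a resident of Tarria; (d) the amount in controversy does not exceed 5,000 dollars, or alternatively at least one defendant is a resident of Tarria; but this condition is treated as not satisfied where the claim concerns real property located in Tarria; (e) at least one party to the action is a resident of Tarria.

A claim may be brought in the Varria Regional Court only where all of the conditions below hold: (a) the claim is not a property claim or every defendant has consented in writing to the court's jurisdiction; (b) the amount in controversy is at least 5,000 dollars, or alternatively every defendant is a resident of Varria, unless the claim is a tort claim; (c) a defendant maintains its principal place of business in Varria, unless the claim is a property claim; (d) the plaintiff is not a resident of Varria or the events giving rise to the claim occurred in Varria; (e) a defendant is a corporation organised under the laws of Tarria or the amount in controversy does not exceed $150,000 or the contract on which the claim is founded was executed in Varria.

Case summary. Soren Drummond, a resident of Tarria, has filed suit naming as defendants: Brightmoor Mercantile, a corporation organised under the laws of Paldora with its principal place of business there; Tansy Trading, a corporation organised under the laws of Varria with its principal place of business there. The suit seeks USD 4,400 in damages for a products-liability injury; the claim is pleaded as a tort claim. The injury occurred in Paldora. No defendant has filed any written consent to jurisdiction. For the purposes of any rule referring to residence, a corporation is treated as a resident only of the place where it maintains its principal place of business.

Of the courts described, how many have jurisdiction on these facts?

1

The Superior Court of Tarria:
  (a) The plaintiff resides in Tarria. Condition met.
  (b) The claim is a tort claim, not a consumer claim. Met.
  (c) The amount in controversy is USD 4,400, which meets the 4,000 dollars floor. But the carve-out bites: the plaintiff resides in Tarria. Not met.
  (d) The amount in controversy is 4,400 dollars, within the 5,000 dollars ceiling — that alternative is enough. The carve-out does not apply: the claim does not concern real property. Met.
  (e) Soren Drummond resides in Tarria. Met.
  → At least one condition fails; no jurisdiction.
The Varria Regional Court:
  (a) The claim is a tort claim, not a property claim, so this disjunct is met. Condition met.
  (b) The amount in controversy is $4,400, below the USD 5,000 floor; the defendants reside as follows — Brightmoor Mercantile in Paldora, Tansy Trading in Varria — not all in Varria — none of the alternatives is met. But the claim is a tort claim, and the 'unless' clause therefore excuses the requirement. Condition met.
  (c) Tansy Trading has its principal place of business in Varria. Satisfied.
  (d) The plaintiff resides in Tarria, which is not Varria, which satisfies one of the alternatives. Met.
  (e) The amount in controversy is $4,400, within the 150,000 dollars ceiling, so this disjunct is met. Met.
  → Jurisdiction lies.
Courts with jurisdiction: the Varria Regional Court — 1 in total.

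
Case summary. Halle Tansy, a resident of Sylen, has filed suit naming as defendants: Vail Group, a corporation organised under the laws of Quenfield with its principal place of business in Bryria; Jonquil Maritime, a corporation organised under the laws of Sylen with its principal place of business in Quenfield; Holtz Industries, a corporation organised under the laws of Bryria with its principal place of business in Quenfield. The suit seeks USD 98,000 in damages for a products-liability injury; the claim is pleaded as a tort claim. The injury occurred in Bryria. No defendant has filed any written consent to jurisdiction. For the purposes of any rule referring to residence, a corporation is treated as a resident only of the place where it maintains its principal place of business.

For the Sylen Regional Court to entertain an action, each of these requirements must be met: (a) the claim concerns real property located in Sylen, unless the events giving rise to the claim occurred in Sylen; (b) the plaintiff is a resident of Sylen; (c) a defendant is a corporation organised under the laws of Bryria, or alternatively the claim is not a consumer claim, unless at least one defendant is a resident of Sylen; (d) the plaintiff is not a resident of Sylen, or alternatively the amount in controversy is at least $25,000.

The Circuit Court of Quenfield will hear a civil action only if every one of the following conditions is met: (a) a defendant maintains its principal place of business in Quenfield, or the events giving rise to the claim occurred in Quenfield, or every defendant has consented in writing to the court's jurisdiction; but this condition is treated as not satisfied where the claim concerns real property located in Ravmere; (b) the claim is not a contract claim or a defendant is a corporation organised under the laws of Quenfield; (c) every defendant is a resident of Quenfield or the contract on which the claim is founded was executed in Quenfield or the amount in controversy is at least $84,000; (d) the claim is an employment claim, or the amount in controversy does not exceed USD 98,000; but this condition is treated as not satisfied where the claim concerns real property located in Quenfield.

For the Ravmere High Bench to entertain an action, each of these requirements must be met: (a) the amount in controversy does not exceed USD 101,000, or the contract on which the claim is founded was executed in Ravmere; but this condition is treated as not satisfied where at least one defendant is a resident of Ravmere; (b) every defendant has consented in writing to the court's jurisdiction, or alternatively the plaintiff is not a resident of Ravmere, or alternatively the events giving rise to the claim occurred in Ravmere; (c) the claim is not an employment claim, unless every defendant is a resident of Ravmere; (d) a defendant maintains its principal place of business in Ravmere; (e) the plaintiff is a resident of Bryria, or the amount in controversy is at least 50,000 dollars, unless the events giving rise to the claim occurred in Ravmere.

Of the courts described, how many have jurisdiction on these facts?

1

The Sylen Regional Court:
  (a) The claim does not concern real property. Nor does the 'unless' clause help: the operative events occurred in Bryria, not Sylen. Not met.
  (b) The plaintiff resides in Sylen. Condition met.
  (c) Holtz Industries is organised under the laws of Bryria — that alternative is enough. Met.
  (d) The amount in controversy is USD 98,000, which meets the 25,000 dollars floor, so this disjunct is met. Satisfied.
  → At least one condition fails; no jurisdiction.
The Circuit Court of Quenfield:
  (a) Jonquil Maritime has its principal place of business in Quenfield, which satisfies one of the alternatives. The carve-out does not apply: the claim does not concern real property. Condition met.
  (b) The claim is a tort claim, not a contract claim, so this disjunct is met. Met.
  (c) The amount in controversy is USD 98,000, which meets the 84,000 dollars floor — that alternative is enough. Condition met.
  (d) The amount in controversy is 98,000 dollars, within the 98,000 dollars ceiling, which satisfies one of the alternatives. The exception is not triggered, since the claim does not concern real property. Satisfied.
  → All conditions met; jurisdiction exists.
The Ravmere High Bench:
  (a) The amount in controversy is $98,000, within the 101,000 dollars ceiling — that alternative is enough. And the carve-out is inapplicable — no defendant resides in Ravmere (they reside in Bryria, Quenfield, Quenfield). Condition met.
  (b) The plaintiff resides in Sylen, which is not Ravmere, so one alternative holds. Met.
  (c) The claim is a tort claim, not an employment claim. Met.
  (d) The corporate defendant(s) have their principal place of business in Bryria, Quenfield, not Ravmere. Condition not met.
  (e) The amount in controversy is $98,000, which meets the USD 50,000 floor, which satisfies one of the alternatives. Condition met.
  → The court lacks jurisdiction.
Courts with jurisdiction: the Circuit Court of Quenfield — 1 in total.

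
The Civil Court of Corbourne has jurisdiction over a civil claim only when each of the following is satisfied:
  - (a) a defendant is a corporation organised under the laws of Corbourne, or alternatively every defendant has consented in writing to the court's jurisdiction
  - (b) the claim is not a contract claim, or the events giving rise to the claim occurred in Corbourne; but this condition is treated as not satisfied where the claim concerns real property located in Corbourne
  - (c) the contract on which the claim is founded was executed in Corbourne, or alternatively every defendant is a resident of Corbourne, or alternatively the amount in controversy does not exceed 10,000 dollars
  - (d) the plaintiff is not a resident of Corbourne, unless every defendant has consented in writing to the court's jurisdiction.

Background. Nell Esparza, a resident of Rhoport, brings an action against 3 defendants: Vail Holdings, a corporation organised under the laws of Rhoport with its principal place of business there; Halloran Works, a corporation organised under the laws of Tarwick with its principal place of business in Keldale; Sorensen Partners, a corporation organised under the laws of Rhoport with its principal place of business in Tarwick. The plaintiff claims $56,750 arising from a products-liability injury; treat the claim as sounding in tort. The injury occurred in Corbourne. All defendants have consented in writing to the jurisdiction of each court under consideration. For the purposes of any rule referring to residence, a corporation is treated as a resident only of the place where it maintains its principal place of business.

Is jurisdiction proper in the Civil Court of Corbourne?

The Civil Court of Corbourne:
  (a) Every defendant has filed written consent — that alternative is enough. Condition met.
  (b) The claim is a tort claim, not a contract claim, which satisfies one of the alternatives. The carve-out does not apply: the claim does not concern real property. Met.
  (c) No contract (and hence no place of execution) is alleged; the defendants reside as follows — Vail Holdings in Rhoport, Halloran Works in Keldale, Sorensen Partners in Tarwick — not all in Corbourne; the amount in controversy is $56,750, above the 10,000 dollars ceiling — none of the alternatives is met. Not met.
  (d) The plaintiff resides in Rhoport, which is not Corbourne. Met.
  → No jurisdiction.

No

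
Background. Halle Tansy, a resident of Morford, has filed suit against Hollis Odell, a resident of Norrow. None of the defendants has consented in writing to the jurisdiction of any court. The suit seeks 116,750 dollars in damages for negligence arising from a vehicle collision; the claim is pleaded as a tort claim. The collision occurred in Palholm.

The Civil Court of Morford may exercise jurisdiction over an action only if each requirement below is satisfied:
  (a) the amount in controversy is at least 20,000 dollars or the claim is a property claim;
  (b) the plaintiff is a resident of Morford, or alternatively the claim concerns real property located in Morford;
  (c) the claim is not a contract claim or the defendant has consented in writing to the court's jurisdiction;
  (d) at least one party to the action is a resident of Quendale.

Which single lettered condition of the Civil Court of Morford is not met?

The Civil Court of Morford:
  (a) The amount in controversy is USD 116,750, which meets the $20,000 floor, which satisfies one of the alternatives. Satisfied.
  (b) The plaintiff resides in Morford, so this disjunct is met. Met.
  (c) The claim is a tort claim, not a contract claim, which satisfies one of the alternatives. Satisfied.
  (d) No party resides in Quendale. Fails.
Only condition (d) fails.

(d)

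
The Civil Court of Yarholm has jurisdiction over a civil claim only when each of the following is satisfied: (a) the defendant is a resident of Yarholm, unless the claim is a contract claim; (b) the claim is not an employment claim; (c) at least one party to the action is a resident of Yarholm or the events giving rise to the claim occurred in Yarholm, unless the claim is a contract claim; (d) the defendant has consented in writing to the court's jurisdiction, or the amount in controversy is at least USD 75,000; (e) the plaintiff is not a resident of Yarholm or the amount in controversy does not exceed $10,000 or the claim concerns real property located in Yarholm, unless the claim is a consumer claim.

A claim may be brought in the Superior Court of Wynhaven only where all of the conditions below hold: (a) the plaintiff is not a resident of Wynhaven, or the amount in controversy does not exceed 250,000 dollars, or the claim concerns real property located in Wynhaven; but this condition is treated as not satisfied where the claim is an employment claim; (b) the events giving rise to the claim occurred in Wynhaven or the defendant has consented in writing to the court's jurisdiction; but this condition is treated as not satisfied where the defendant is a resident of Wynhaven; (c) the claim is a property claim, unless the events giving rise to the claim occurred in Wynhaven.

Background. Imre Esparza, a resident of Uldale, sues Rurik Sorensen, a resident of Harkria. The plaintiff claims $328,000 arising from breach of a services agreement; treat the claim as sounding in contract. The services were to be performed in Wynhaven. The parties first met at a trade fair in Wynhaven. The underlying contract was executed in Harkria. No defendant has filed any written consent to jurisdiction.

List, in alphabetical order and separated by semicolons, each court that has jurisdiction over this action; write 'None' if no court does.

The Civil Court of Yarholm:
  (a) The defendant resides in Harkria, not Yarholm. The proviso rescues it, though: the claim is a contract claim. Met.
  (b) The claim is a contract claim, not an employment claim. Met.
  (c) No party resides in Yarholm; the operative events occurred in Wynhaven, not Yarholm — every alternative fails. But the claim is a contract claim, and the 'unless' clause therefore excuses the requirement. Met.
  (d) The amount in controversy is $328,000, which meets the $75,000 floor, so one alternative holds. Satisfied.
  (e) The plaintiff resides in Uldale, which is not Yarholm, so this disjunct is met. Satisfied.
  → Jurisdiction lies.
The Superior Court of Wynhaven:
  (a) The plaintiff resides in Uldale, which is not Wynhaven — that alternative is enough. The exception is not triggered, since the claim is a contract claim, not an employment claim. Met.
  (b) The operative events occurred in Wynhaven, so one alternative holds. And the carve-out is inapplicable — the defendant resides in Harkria, not Wynhaven. Satisfied.
  (c) The claim is a contract claim, not a property claim. However, the operative events occurred in Wynhaven, so the 'unless' proviso supplies this condition. Met.
  → All conditions met; jurisdiction exists.

the Civil Court of Yarholm; the Superior Court of Wynhaven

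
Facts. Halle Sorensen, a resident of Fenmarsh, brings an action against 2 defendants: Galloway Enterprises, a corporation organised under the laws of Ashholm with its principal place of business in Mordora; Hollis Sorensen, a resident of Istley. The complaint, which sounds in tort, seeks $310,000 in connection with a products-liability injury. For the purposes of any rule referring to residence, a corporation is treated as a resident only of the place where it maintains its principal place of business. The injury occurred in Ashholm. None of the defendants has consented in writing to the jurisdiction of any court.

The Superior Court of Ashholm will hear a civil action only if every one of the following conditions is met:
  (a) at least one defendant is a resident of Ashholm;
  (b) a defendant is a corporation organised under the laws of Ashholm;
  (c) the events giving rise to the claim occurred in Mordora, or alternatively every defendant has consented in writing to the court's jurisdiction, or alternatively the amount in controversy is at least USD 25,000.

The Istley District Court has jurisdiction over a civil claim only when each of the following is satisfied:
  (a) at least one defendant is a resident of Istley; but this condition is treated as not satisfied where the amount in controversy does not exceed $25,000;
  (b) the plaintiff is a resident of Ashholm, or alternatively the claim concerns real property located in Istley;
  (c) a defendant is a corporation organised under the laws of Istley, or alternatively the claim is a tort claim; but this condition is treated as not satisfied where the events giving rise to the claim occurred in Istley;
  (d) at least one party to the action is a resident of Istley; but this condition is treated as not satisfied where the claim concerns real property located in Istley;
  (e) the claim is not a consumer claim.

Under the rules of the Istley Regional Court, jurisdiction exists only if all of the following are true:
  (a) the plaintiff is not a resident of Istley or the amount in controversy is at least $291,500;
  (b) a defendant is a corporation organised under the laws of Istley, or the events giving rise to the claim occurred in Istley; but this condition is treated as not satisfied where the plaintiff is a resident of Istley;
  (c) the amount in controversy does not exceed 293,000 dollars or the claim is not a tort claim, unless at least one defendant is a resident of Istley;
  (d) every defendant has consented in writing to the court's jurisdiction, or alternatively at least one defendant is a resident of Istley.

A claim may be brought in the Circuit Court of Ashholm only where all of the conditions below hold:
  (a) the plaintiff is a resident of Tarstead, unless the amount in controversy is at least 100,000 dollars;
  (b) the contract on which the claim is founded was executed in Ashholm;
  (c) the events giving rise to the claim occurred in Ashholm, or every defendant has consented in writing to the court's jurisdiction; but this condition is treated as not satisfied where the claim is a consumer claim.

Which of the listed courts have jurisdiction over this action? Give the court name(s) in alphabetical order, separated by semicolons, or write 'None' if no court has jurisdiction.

None

The Superior Court of Ashholm:
  (a) No defendant resides in Ashholm (they reside in Mordora, Istley). Condition not met.
  (b) Galloway Enterprises is organised under the laws of Ashholm. Satisfied.
  (c) The amount in controversy is USD 310,000, which meets the 25,000 dollars floor, which satisfies one of the alternatives. Satisfied.
  → At least one condition fails; no jurisdiction.
The Istley District Court:
  (a) Hollis Sorensen resides in Istley. The exception is not triggered, since the amount in controversy is USD 310,000, above the $25,000 ceiling. Met.
  (b) The plaintiff resides in Fenmarsh, not Ashholm; the claim does not concern real property — none of the alternatives is met. Condition not met.
  (c) The claim is a tort claim — that alternative is enough. The exception is not triggered, since the operative events occurred in Ashholm, not Istley. Met.
  (d) Hollis Sorensen resides in Istley. The carve-out does not apply: the claim does not concern real property. Satisfied.
  (e) The claim is a tort claim, not a consumer claim. Satisfied.
  → Not every requirement is met — no jurisdiction.
The Istley Regional Court:
  (a) The plaintiff resides in Fenmarsh, which is not Istley — that alternative is enough. Satisfied.
  (b) The corporate defendant(s) are organised in Ashholm, not Istley; the operative events occurred in Ashholm, not Istley — none of the alternatives is met. Not met.
  (c) The amount in controversy is 310,000 dollars, above the $293,000 ceiling; the claim is a tort claim — none of the alternatives is met. But Hollis Sorensen resides in Istley, and the 'unless' clause therefore excuses the requirement. Condition met.
  (d) Hollis Sorensen resides in Istley — that alternative is enough. Met.
  → Not every requirement is met — no jurisdiction.
The Circuit Court of Ashholm:
  (a) The plaintiff resides in Fenmarsh, not Tarstead. The proviso rescues it, though: the amount in controversy is 310,000 dollars, which meets the 100,000 dollars floor. Condition met.
  (b) No contract (and hence no place of execution) is alleged. Not met.
  (c) The operative events occurred in Ashholm, so one alternative holds. And the carve-out is inapplicable — the claim is a tort claim, not a consumer claim. Condition met.
  → No jurisdiction.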